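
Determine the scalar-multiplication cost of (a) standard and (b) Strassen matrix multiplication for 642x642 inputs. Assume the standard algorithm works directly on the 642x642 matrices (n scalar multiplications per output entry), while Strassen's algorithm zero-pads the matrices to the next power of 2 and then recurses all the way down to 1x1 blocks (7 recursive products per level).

Matrix multiplication for 642x642 matrices:

Strassen's algorithm requires power-of-2 dimensions. Pad 642x642 to 1024x1024 (next power of 2).

Standard algorithm: 642^3 = 264609288 multiplications
Strassen's algorithm: 7^(log2(1024)) = 7^10 = 282475249 multiplications
Difference: 264609288 - 282475249 = -17865961 (Strassen uses MORE here due to padding overhead — for small or just-over-power-of-2 n, padding can outweigh the per-level savings)

Standard: 264609288 multiplications (642^3). Strassen: 282475249 multiplications (7^10, after padding to 1024x1024). Strassen reduces 8 recursive multiplications to 7 at each level.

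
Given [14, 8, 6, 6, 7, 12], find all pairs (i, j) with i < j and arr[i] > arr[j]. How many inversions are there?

Finding inversions in [14, 8, 6, 6, 7, 12]:

(0, 1): arr[0]=14 > arr[1]=8
(0, 2): arr[0]=14 > arr[2]=6
(0, 3): arr[0]=14 > arr[3]=6
(0, 4): arr[0]=14 > arr[4]=7
(0, 5): arr[0]=14 > arr[5]=12
(1, 2): arr[1]=8 > arr[2]=6
(1, 3): arr[1]=8 > arr[3]=6
(1, 4): arr[1]=8 > arr[4]=7

Total inversions: 8

The array has 8 inversion(s): (0,1), (0,2), (0,3), (0,4), (0,5), (1,2), (1,3), (1,4). Each pair (i,j) satisfies i < j and arr[i] > arr[j].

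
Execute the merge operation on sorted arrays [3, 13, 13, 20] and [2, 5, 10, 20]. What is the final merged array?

Merging process:

Compare 3 vs 2: take 2 from right. Merged: [2]
Compare 3 vs 5: take 3 from left. Merged: [2, 3]
Compare 13 vs 5: take 5 from right. Merged: [2, 3, 5]
Compare 13 vs 10: take 10 from right. Merged: [2, 3, 5, 10]
Compare 13 vs 20: take 13 from left. Merged: [2, 3, 5, 10, 13]
Compare 13 vs 20: take 13 from left. Merged: [2, 3, 5, 10, 13, 13]
Compare 20 vs 20: take 20 from left. Merged: [2, 3, 5, 10, 13, 13, 20]
Append remaining from right: [20]. Merged: [2, 3, 5, 10, 13, 13, 20, 20]

Final merged array: [2, 3, 5, 10, 13, 13, 20, 20]
Total comparisons: 7

The merged array is [2, 3, 5, 10, 13, 13, 20, 20], requiring 7 comparisons. The merge step runs in O(n) time where n is the total number of elements.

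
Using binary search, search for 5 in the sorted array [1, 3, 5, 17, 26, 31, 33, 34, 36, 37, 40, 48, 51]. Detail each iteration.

Binary search for 5 in [1, 3, 5, 17, 26, 31, 33, 34, 36, 37, 40, 48, 51]:

lo=0, hi=12, mid=6, arr[mid]=33 -> 33 > 5, search left half
lo=0, hi=5, mid=2, arr[mid]=5 -> Found target at index 2!

Binary search finds 5 at index 2 after 2 comparisons. The search repeatedly halves the search space by comparing with the middle element.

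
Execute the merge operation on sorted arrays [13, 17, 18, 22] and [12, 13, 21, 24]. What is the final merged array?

Merging process:

Compare 13 vs 12: take 12 from right. Merged: [12]
Compare 13 vs 13: take 13 from left. Merged: [12, 13]
Compare 17 vs 13: take 13 from right. Merged: [12, 13, 13]
Compare 17 vs 21: take 17 from left. Merged: [12, 13, 13, 17]
Compare 18 vs 21: take 18 from left. Merged: [12, 13, 13, 17, 18]
Compare 22 vs 21: take 21 from right. Merged: [12, 13, 13, 17, 18, 21]
Compare 22 vs 24: take 22 from left. Merged: [12, 13, 13, 17, 18, 21, 22]
Append remaining from right: [24]. Merged: [12, 13, 13, 17, 18, 21, 22, 24]

Final merged array: [12, 13, 13, 17, 18, 21, 22, 24]
Total comparisons: 7

The merged array is [12, 13, 13, 17, 18, 21, 22, 24], requiring 7 comparisons. The merge step runs in O(n) time where n is the total number of elements.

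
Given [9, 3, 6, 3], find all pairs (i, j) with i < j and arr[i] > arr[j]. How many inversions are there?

Finding inversions in [9, 3, 6, 3]:

(0, 1): arr[0]=9 > arr[1]=3
(0, 2): arr[0]=9 > arr[2]=6
(0, 3): arr[0]=9 > arr[3]=3
(2, 3): arr[2]=6 > arr[3]=3

Total inversions: 4

The array has 4 inversion(s): (0,1), (0,2), (0,3), (2,3). Each pair (i,j) satisfies i < j and arr[i] > arr[j].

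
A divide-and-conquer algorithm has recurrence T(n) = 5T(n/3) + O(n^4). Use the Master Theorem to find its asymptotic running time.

Master Theorem for T(n) = 5T(n/3) + O(n^4):

a = 5, b = 3, c = 4
log_b(a) = log_3(5) = 1.4650

Case 3: c = 4 > log_3(5) = 1.4650
T(n) = O(n^4) = O(n^4)

For T(n) = 5T(n/3) + O(n^4): log_3(5) = 1.4650. This is Case 3 of the Master Theorem (c > log_b(a), work dominated by root), giving O(n^4).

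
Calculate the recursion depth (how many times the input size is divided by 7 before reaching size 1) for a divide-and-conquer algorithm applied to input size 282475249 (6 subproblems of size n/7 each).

For divide and conquer with division factor 7:

Problem sizes at each level:
Level 0: 282475249
Level 1: 40353607
Level 2: 5764801
Level 3: 823543
Level 4: 117649
Level 5: 16807
Level 6: 2401
Level 7: 343
Level 8: 49
Level 9: 7
Level 10: 1

The root is level 0 and the size-1 base case is level 10 (the tree spans levels 0 through 10, i.e. 11 levels counting the root), so the depth is the number of divisions: log_7(282475249) = 10

The recursion tree depth is log_7(282475249) = 10. At each level, the problem size is divided by 7, so it takes 10 divisions to reduce to a base case of size 1. The algorithm makes 6 recursive calls at each level.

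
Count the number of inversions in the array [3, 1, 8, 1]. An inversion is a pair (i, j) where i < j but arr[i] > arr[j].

Finding inversions in [3, 1, 8, 1]:

(0, 1): arr[0]=3 > arr[1]=1
(0, 3): arr[0]=3 > arr[3]=1
(2, 3): arr[2]=8 > arr[3]=1

Total inversions: 3

The array has 3 inversion(s): (0,1), (0,3), (2,3). Each pair (i,j) satisfies i < j and arr[i] > arr[j].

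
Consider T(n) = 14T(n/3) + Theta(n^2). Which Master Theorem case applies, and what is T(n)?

Master Theorem for T(n) = 14T(n/3) + O(n^2):

a = 14, b = 3, c = 2
log_b(a) = log_3(14) = 2.4022

Case 1: c = 2 < log_3(14) = 2.4022
T(n) = O(n^(log_3 14))

For T(n) = 14T(n/3) + O(n^2): log_3(14) = 2.4022. This is Case 1 of the Master Theorem (c < log_b(a), work dominated by leaves), giving O(n^(log_3 14)).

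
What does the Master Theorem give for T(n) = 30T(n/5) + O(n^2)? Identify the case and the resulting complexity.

Master Theorem for T(n) = 30T(n/5) + O(n^2):

a = 30, b = 5, c = 2
log_b(a) = log_5(30) = 2.1133

Case 1: c = 2 < log_5(30) = 2.1133
T(n) = O(n^(log_5 30))

For T(n) = 30T(n/5) + O(n^2): log_5(30) = 2.1133. This is Case 1 of the Master Theorem (c < log_b(a), work dominated by leaves), giving O(n^(log_5 30)).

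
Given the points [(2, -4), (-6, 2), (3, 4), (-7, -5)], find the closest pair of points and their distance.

Computing all pairwise distances among 4 points:

d((2, -4), (-6, 2)) = 10.0
d((2, -4), (3, 4)) = 8.0623
d((2, -4), (-7, -5)) = 9.0554
d((-6, 2), (3, 4)) = 9.2195
d((-6, 2), (-7, -5)) = 7.0711 <-- minimum
d((3, 4), (-7, -5)) = 13.4536

Closest pair: (-6, 2) and (-7, -5) with distance 7.0711

The closest pair is (-6, 2) and (-7, -5) with Euclidean distance 7.0711. For 4 points, brute-force pairwise comparison is shown above. For large n, the divide-and-conquer algorithm (sort by x, recurse on halves, check the dividing strip) achieves O(n log n).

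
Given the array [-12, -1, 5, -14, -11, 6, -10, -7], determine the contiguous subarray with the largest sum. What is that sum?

Using Kadane's algorithm on [-12, -1, 5, -14, -11, 6, -10, -7]:

Scanning through the array:
Position 1 (value -1): max_ending_here = -1, max_so_far = -1
Position 2 (value 5): max_ending_here = 5, max_so_far = 5
Position 3 (value -14): max_ending_here = -9, max_so_far = 5
Position 4 (value -11): max_ending_here = -11, max_so_far = 5
Position 5 (value 6): max_ending_here = 6, max_so_far = 6
Position 6 (value -10): max_ending_here = -4, max_so_far = 6
Position 7 (value -7): max_ending_here = -7, max_so_far = 6

Maximum subarray: [6]
Maximum sum: 6

The maximum subarray is [6] with sum 6. This subarray runs from index 5 to index 5.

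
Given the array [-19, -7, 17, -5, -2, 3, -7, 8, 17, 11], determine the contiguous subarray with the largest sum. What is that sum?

Using Kadane's algorithm on [-19, -7, 17, -5, -2, 3, -7, 8, 17, 11]:

Scanning through the array:
Position 1 (value -7): max_ending_here = -7, max_so_far = -7
Position 2 (value 17): max_ending_here = 17, max_so_far = 17
Position 3 (value -5): max_ending_here = 12, max_so_far = 17
Position 4 (value -2): max_ending_here = 10, max_so_far = 17
Position 5 (value 3): max_ending_here = 13, max_so_far = 17
Position 6 (value -7): max_ending_here = 6, max_so_far = 17
Position 7 (value 8): max_ending_here = 14, max_so_far = 17
Position 8 (value 17): max_ending_here = 31, max_so_far = 31
Position 9 (value 11): max_ending_here = 42, max_so_far = 42

Maximum subarray: [17, -5, -2, 3, -7, 8, 17, 11]
Maximum sum: 42

The maximum subarray is [17, -5, -2, 3, -7, 8, 17, 11] with sum 42. This subarray runs from index 2 to index 9.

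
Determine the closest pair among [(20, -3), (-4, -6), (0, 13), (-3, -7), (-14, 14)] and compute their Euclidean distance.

Computing all pairwise distances among 5 points:

d((20, -3), (-4, -6)) = 24.1868
d((20, -3), (0, 13)) = 25.6125
d((20, -3), (-3, -7)) = 23.3452
d((20, -3), (-14, 14)) = 38.0132
d((-4, -6), (0, 13)) = 19.4165
d((-4, -6), (-3, -7)) = 1.4142 <-- minimum
d((-4, -6), (-14, 14)) = 22.3607
d((0, 13), (-3, -7)) = 20.2237
d((0, 13), (-14, 14)) = 14.0357
d((-3, -7), (-14, 14)) = 23.7065

Closest pair: (-4, -6) and (-3, -7) with distance 1.4142

The closest pair is (-4, -6) and (-3, -7) with Euclidean distance 1.4142. For 5 points, brute-force pairwise comparison is shown above. For large n, the divide-and-conquer algorithm (sort by x, recurse on halves, check the dividing strip) achieves O(n log n).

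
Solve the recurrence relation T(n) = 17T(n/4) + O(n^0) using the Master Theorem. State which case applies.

Master Theorem for T(n) = 17T(n/4) + O(n^0):

a = 17, b = 4, c = 0
log_b(a) = log_4(17) = 2.0437

Case 1: c = 0 < log_4(17) = 2.0437
T(n) = O(n^(log_4 17))

For T(n) = 17T(n/4) + O(n^0): log_4(17) = 2.0437. This is Case 1 of the Master Theorem (c < log_b(a), work dominated by leaves), giving O(n^(log_4 17)).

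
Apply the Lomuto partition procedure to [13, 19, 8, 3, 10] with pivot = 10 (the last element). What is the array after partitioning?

Lomuto partition with pivot = 10:

Initial array: [13, 19, 8, 3, 10]

arr[0]=13 > 10: no swap
arr[1]=19 > 10: no swap
arr[2]=8 <= 10: swap with position 0, array becomes [8, 19, 13, 3, 10]
arr[3]=3 <= 10: swap with position 1, array becomes [8, 3, 13, 19, 10]

Place pivot at position 2: [8, 3, 10, 19, 13]
Pivot position: 2

After partitioning with pivot 10, the array becomes [8, 3, 10, 19, 13]. The pivot is placed at index 2. All elements to the left of the pivot are <= 10, and all elements to the right are > 10.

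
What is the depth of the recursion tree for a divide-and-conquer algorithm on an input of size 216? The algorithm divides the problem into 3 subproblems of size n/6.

For divide and conquer with division factor 6:

Problem sizes at each level:
Level 0: 216
Level 1: 36
Level 2: 6
Level 3: 1

The root is level 0 and the size-1 base case is level 3 (the tree spans levels 0 through 3, i.e. 4 levels counting the root), so the depth is the number of divisions: log_6(216) = 3

The recursion tree depth is log_6(216) = 3. At each level, the problem size is divided by 6, so it takes 3 divisions to reduce to a base case of size 1. The algorithm makes 3 recursive calls at each level.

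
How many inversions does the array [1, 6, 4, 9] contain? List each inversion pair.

Finding inversions in [1, 6, 4, 9]:

(1, 2): arr[1]=6 > arr[2]=4

Total inversions: 1

The array has 1 inversion(s): (1,2). Each pair (i,j) satisfies i < j and arr[i] > arr[j].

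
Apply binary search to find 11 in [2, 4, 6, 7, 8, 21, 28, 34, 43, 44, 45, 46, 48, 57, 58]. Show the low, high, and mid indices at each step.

Binary search for 11 in [2, 4, 6, 7, 8, 21, 28, 34, 43, 44, 45, 46, 48, 57, 58]:

lo=0, hi=14, mid=7, arr[mid]=34 -> 34 > 11, search left half
lo=0, hi=6, mid=3, arr[mid]=7 -> 7 < 11, search right half
lo=4, hi=6, mid=5, arr[mid]=21 -> 21 > 11, search left half
lo=4, hi=4, mid=4, arr[mid]=8 -> 8 < 11, search right half
lo=5 > hi=4, target 11 not found

Binary search determines that 11 is not in the array after 4 comparisons. The search space was exhausted without finding the target.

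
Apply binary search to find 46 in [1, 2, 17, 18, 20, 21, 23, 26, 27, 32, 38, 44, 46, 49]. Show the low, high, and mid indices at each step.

Binary search for 46 in [1, 2, 17, 18, 20, 21, 23, 26, 27, 32, 38, 44, 46, 49]:

lo=0, hi=13, mid=6, arr[mid]=23 -> 23 < 46, search right half
lo=7, hi=13, mid=10, arr[mid]=38 -> 38 < 46, search right half
lo=11, hi=13, mid=12, arr[mid]=46 -> Found target at index 12!

Binary search finds 46 at index 12 after 3 comparisons. The search repeatedly halves the search space by comparing with the middle element.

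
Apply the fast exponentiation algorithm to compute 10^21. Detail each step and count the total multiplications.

Computing 10^21 by squaring (build up from 10^1; each line after the first costs one multiplication):

10^1 = 10
10^2 = (10^1)^2 = 10^2 = 100
10^4 = (10^2)^2 = 100^2 = 10000
10^5 = 10 * 10^4 = 10 * 10000 = 100000
10^10 = (10^5)^2 = 100000^2 = 10000000000
10^20 = (10^10)^2 = 10000000000^2 = 100000000000000000000
10^21 = 10 * 10^20 = 10 * 100000000000000000000 = 1000000000000000000000

Result: 1000000000000000000000
Multiplications needed: 6 (6 lines after 10^1)

10^21 = 1000000000000000000000. Using exponentiation by squaring, this requires 6 multiplications. The key idea: if the exponent is even, square the half-power; if odd, multiply by the base once.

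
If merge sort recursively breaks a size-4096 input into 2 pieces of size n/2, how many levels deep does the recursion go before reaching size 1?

For divide and conquer with division factor 2:

Problem sizes at each level:
Level 0: 4096
Level 1: 2048
Level 2: 1024
Level 3: 512
Level 4: 256
Level 5: 128
Level 6: 64
Level 7: 32
Level 8: 16
Level 9: 8
Level 10: 4
Level 11: 2
Level 12: 1

The root is level 0 and the size-1 base case is level 12 (the tree spans levels 0 through 12, i.e. 13 levels counting the root), so the depth is the number of divisions: log_2(4096) = 12

The recursion tree depth is log_2(4096) = 12. At each level, the problem size is divided by 2, so it takes 12 divisions to reduce to a base case of size 1. The algorithm makes 2 recursive calls at each level.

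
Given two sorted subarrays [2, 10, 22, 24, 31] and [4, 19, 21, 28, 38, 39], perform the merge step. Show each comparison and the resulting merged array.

Merging process:

Compare 2 vs 4: take 2 from left. Merged: [2]
Compare 10 vs 4: take 4 from right. Merged: [2, 4]
Compare 10 vs 19: take 10 from left. Merged: [2, 4, 10]
Compare 22 vs 19: take 19 from right. Merged: [2, 4, 10, 19]
Compare 22 vs 21: take 21 from right. Merged: [2, 4, 10, 19, 21]
Compare 22 vs 28: take 22 from left. Merged: [2, 4, 10, 19, 21, 22]
Compare 24 vs 28: take 24 from left. Merged: [2, 4, 10, 19, 21, 22, 24]
Compare 31 vs 28: take 28 from right. Merged: [2, 4, 10, 19, 21, 22, 24, 28]
Compare 31 vs 38: take 31 from left. Merged: [2, 4, 10, 19, 21, 22, 24, 28, 31]
Append remaining from right: [38, 39]. Merged: [2, 4, 10, 19, 21, 22, 24, 28, 31, 38, 39]

Final merged array: [2, 4, 10, 19, 21, 22, 24, 28, 31, 38, 39]
Total comparisons: 9

The merged array is [2, 4, 10, 19, 21, 22, 24, 28, 31, 38, 39], requiring 9 comparisons. The merge step runs in O(n) time where n is the total number of elements.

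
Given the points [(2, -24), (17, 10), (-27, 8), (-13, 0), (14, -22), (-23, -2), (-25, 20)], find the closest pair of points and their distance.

Computing all pairwise distances among 7 points:

d((2, -24), (17, 10)) = 37.1618
d((2, -24), (-27, 8)) = 43.1856
d((2, -24), (-13, 0)) = 28.3019
d((2, -24), (14, -22)) = 12.1655
d((2, -24), (-23, -2)) = 33.3017
d((2, -24), (-25, 20)) = 51.6236
d((17, 10), (-27, 8)) = 44.0454
d((17, 10), (-13, 0)) = 31.6228
d((17, 10), (14, -22)) = 32.1403
d((17, 10), (-23, -2)) = 41.7612
d((17, 10), (-25, 20)) = 43.1741
d((-27, 8), (-13, 0)) = 16.1245
d((-27, 8), (14, -22)) = 50.8035
d((-27, 8), (-23, -2)) = 10.7703
d((-27, 8), (-25, 20)) = 12.1655
d((-13, 0), (14, -22)) = 34.8281
d((-13, 0), (-23, -2)) = 10.198 <-- minimum
d((-13, 0), (-25, 20)) = 23.3238
d((14, -22), (-23, -2)) = 42.0595
d((14, -22), (-25, 20)) = 57.3149
d((-23, -2), (-25, 20)) = 22.0907

Closest pair: (-13, 0) and (-23, -2) with distance 10.198

The closest pair is (-13, 0) and (-23, -2) with Euclidean distance 10.198. For 7 points, brute-force pairwise comparison is shown above. For large n, the divide-and-conquer algorithm (sort by x, recurse on halves, check the dividing strip) achieves O(n log n).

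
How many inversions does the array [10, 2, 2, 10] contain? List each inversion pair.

Finding inversions in [10, 2, 2, 10]:

(0, 1): arr[0]=10 > arr[1]=2
(0, 2): arr[0]=10 > arr[2]=2

Total inversions: 2

The array has 2 inversion(s): (0,1), (0,2). Each pair (i,j) satisfies i < j and arr[i] > arr[j].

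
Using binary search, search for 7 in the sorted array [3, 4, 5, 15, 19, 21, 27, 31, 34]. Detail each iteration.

Binary search for 7 in [3, 4, 5, 15, 19, 21, 27, 31, 34]:

lo=0, hi=8, mid=4, arr[mid]=19 -> 19 > 7, search left half
lo=0, hi=3, mid=1, arr[mid]=4 -> 4 < 7, search right half
lo=2, hi=3, mid=2, arr[mid]=5 -> 5 < 7, search right half
lo=3, hi=3, mid=3, arr[mid]=15 -> 15 > 7, search left half
lo=3 > hi=2, target 7 not found

Binary search determines that 7 is not in the array after 4 comparisons. The search space was exhausted without finding the target.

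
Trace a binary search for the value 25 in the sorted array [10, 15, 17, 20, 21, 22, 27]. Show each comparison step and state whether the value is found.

Binary search for 25 in [10, 15, 17, 20, 21, 22, 27]:

lo=0, hi=6, mid=3, arr[mid]=20 -> 20 < 25, search right half
lo=4, hi=6, mid=5, arr[mid]=22 -> 22 < 25, search right half
lo=6, hi=6, mid=6, arr[mid]=27 -> 27 > 25, search left half
lo=6 > hi=5, target 25 not found

Binary search determines that 25 is not in the array after 3 comparisons. The search space was exhausted without finding the target.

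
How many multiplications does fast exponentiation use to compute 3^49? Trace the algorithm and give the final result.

Computing 3^49 by squaring (build up from 3^1; each line after the first costs one multiplication):

3^1 = 3
3^2 = (3^1)^2 = 3^2 = 9
3^3 = 3 * 3^2 = 3 * 9 = 27
3^6 = (3^3)^2 = 27^2 = 729
3^12 = (3^6)^2 = 729^2 = 531441
3^24 = (3^12)^2 = 531441^2 = 282429536481
3^48 = (3^24)^2 = 282429536481^2 = 79766443076872509863361
3^49 = 3 * 3^48 = 3 * 79766443076872509863361 = 239299329230617529590083

Result: 239299329230617529590083
Multiplications needed: 7 (7 lines after 3^1)

3^49 = 239299329230617529590083. Using exponentiation by squaring, this requires 7 multiplications. The key idea: if the exponent is even, square the half-power; if odd, multiply by the base once.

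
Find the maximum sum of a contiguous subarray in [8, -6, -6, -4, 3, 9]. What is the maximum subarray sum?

Using Kadane's algorithm on [8, -6, -6, -4, 3, 9]:

Scanning through the array:
Position 1 (value -6): max_ending_here = 2, max_so_far = 8
Position 2 (value -6): max_ending_here = -4, max_so_far = 8
Position 3 (value -4): max_ending_here = -4, max_so_far = 8
Position 4 (value 3): max_ending_here = 3, max_so_far = 8
Position 5 (value 9): max_ending_here = 12, max_so_far = 12

Maximum subarray: [3, 9]
Maximum sum: 12

The maximum subarray is [3, 9] with sum 12. This subarray runs from index 4 to index 5.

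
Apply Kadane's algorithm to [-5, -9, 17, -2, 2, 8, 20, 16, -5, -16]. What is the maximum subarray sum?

Using Kadane's algorithm on [-5, -9, 17, -2, 2, 8, 20, 16, -5, -16]:

Scanning through the array:
Position 1 (value -9): max_ending_here = -9, max_so_far = -5
Position 2 (value 17): max_ending_here = 17, max_so_far = 17
Position 3 (value -2): max_ending_here = 15, max_so_far = 17
Position 4 (value 2): max_ending_here = 17, max_so_far = 17
Position 5 (value 8): max_ending_here = 25, max_so_far = 25
Position 6 (value 20): max_ending_here = 45, max_so_far = 45
Position 7 (value 16): max_ending_here = 61, max_so_far = 61
Position 8 (value -5): max_ending_here = 56, max_so_far = 61
Position 9 (value -16): max_ending_here = 40, max_so_far = 61

Maximum subarray: [17, -2, 2, 8, 20, 16]
Maximum sum: 61

The maximum subarray is [17, -2, 2, 8, 20, 16] with sum 61. This subarray runs from index 2 to index 7.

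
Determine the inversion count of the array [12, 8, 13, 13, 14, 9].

Finding inversions in [12, 8, 13, 13, 14, 9]:

(0, 1): arr[0]=12 > arr[1]=8
(0, 5): arr[0]=12 > arr[5]=9
(2, 5): arr[2]=13 > arr[5]=9
(3, 5): arr[3]=13 > arr[5]=9
(4, 5): arr[4]=14 > arr[5]=9

Total inversions: 5

The array has 5 inversion(s): (0,1), (0,5), (2,5), (3,5), (4,5). Each pair (i,j) satisfies i < j and arr[i] > arr[j].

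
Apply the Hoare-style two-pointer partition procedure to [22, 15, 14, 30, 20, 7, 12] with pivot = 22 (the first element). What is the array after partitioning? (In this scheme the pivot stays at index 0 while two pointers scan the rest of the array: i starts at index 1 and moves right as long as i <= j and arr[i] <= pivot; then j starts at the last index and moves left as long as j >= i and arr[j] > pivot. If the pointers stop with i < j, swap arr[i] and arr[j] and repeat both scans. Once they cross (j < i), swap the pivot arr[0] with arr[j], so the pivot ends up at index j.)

Hoare-style two-pointer partition with pivot = 22:

Initial array: [22, 15, 14, 30, 20, 7, 12]

Pointers start at i = 1, j = 6.
i stops at index 3 (arr[3]=30 > 22), j stops at index 6 (arr[6]=12 <= 22): swap arr[3] and arr[6], array becomes [22, 15, 14, 12, 20, 7, 30]
i ends at 6, j ends at 5: the pointers have crossed (j < i), so scanning stops.

Swap pivot arr[0] with arr[5] to place pivot at position 5: [7, 15, 14, 12, 20, 22, 30]
Pivot position: 5

After partitioning with pivot 22, the array becomes [7, 15, 14, 12, 20, 22, 30]. The pivot is placed at index 5. All elements to the left of the pivot are <= 22, and all elements to the right are > 22.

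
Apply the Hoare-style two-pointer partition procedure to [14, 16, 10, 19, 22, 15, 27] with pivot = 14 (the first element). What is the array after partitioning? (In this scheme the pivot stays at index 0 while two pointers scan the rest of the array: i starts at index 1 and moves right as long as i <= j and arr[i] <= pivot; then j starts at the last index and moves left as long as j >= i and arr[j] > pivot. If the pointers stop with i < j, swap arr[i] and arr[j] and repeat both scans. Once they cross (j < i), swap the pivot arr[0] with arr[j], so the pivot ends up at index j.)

Hoare-style two-pointer partition with pivot = 14:

Initial array: [14, 16, 10, 19, 22, 15, 27]

Pointers start at i = 1, j = 6.
i stops at index 1 (arr[1]=16 > 14), j stops at index 2 (arr[2]=10 <= 14): swap arr[1] and arr[2], array becomes [14, 10, 16, 19, 22, 15, 27]
i ends at 2, j ends at 1: the pointers have crossed (j < i), so scanning stops.

Swap pivot arr[0] with arr[1] to place pivot at position 1: [10, 14, 16, 19, 22, 15, 27]
Pivot position: 1

After partitioning with pivot 14, the array becomes [10, 14, 16, 19, 22, 15, 27]. The pivot is placed at index 1. All elements to the left of the pivot are <= 14, and all elements to the right are > 14.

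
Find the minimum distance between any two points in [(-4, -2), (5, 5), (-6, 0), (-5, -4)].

Computing all pairwise distances among 4 points:

d((-4, -2), (5, 5)) = 11.4018
d((-4, -2), (-6, 0)) = 2.8284
d((-4, -2), (-5, -4)) = 2.2361 <-- minimum
d((5, 5), (-6, 0)) = 12.083
d((5, 5), (-5, -4)) = 13.4536
d((-6, 0), (-5, -4)) = 4.1231

Closest pair: (-4, -2) and (-5, -4) with distance 2.2361

The closest pair is (-4, -2) and (-5, -4) with Euclidean distance 2.2361. For 4 points, brute-force pairwise comparison is shown above. For large n, the divide-and-conquer algorithm (sort by x, recurse on halves, check the dividing strip) achieves O(n log n).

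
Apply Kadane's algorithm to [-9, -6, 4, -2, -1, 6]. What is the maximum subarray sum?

Using Kadane's algorithm on [-9, -6, 4, -2, -1, 6]:

Scanning through the array:
Position 1 (value -6): max_ending_here = -6, max_so_far = -6
Position 2 (value 4): max_ending_here = 4, max_so_far = 4
Position 3 (value -2): max_ending_here = 2, max_so_far = 4
Position 4 (value -1): max_ending_here = 1, max_so_far = 4
Position 5 (value 6): max_ending_here = 7, max_so_far = 7

Maximum subarray: [4, -2, -1, 6]
Maximum sum: 7

The maximum subarray is [4, -2, -1, 6] with sum 7. This subarray runs from index 2 to index 5.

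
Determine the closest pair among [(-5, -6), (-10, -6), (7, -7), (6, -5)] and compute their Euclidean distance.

Computing all pairwise distances among 4 points:

d((-5, -6), (-10, -6)) = 5.0
d((-5, -6), (7, -7)) = 12.0416
d((-5, -6), (6, -5)) = 11.0454
d((-10, -6), (7, -7)) = 17.0294
d((-10, -6), (6, -5)) = 16.0312
d((7, -7), (6, -5)) = 2.2361 <-- minimum

Closest pair: (7, -7) and (6, -5) with distance 2.2361

The closest pair is (7, -7) and (6, -5) with Euclidean distance 2.2361. For 4 points, brute-force pairwise comparison is shown above. For large n, the divide-and-conquer algorithm (sort by x, recurse on halves, check the dividing strip) achieves O(n log n).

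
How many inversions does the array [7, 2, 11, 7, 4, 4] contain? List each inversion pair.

Finding inversions in [7, 2, 11, 7, 4, 4]:

(0, 1): arr[0]=7 > arr[1]=2
(0, 4): arr[0]=7 > arr[4]=4
(0, 5): arr[0]=7 > arr[5]=4
(2, 3): arr[2]=11 > arr[3]=7
(2, 4): arr[2]=11 > arr[4]=4
(2, 5): arr[2]=11 > arr[5]=4
(3, 4): arr[3]=7 > arr[4]=4
(3, 5): arr[3]=7 > arr[5]=4

Total inversions: 8

The array has 8 inversion(s): (0,1), (0,4), (0,5), (2,3), (2,4), (2,5), (3,4), (3,5). Each pair (i,j) satisfies i < j and arr[i] > arr[j].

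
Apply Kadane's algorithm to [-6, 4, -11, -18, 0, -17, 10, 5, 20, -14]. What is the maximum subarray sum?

Using Kadane's algorithm on [-6, 4, -11, -18, 0, -17, 10, 5, 20, -14]:

Scanning through the array:
Position 1 (value 4): max_ending_here = 4, max_so_far = 4
Position 2 (value -11): max_ending_here = -7, max_so_far = 4
Position 3 (value -18): max_ending_here = -18, max_so_far = 4
Position 4 (value 0): max_ending_here = 0, max_so_far = 4
Position 5 (value -17): max_ending_here = -17, max_so_far = 4
Position 6 (value 10): max_ending_here = 10, max_so_far = 10
Position 7 (value 5): max_ending_here = 15, max_so_far = 15
Position 8 (value 20): max_ending_here = 35, max_so_far = 35
Position 9 (value -14): max_ending_here = 21, max_so_far = 35

Maximum subarray: [10, 5, 20]
Maximum sum: 35

The maximum subarray is [10, 5, 20] with sum 35. This subarray runs from index 6 to index 8.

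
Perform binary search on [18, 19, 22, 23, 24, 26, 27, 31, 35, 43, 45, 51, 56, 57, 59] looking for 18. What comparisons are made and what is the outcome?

Binary search for 18 in [18, 19, 22, 23, 24, 26, 27, 31, 35, 43, 45, 51, 56, 57, 59]:

lo=0, hi=14, mid=7, arr[mid]=31 -> 31 > 18, search left half
lo=0, hi=6, mid=3, arr[mid]=23 -> 23 > 18, search left half
lo=0, hi=2, mid=1, arr[mid]=19 -> 19 > 18, search left half
lo=0, hi=0, mid=0, arr[mid]=18 -> Found target at index 0!

Binary search finds 18 at index 0 after 4 comparisons. The search repeatedly halves the search space by comparing with the middle element.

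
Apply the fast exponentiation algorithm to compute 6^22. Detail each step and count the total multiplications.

Computing 6^22 by squaring (build up from 6^1; each line after the first costs one multiplication):

6^1 = 6
6^2 = (6^1)^2 = 6^2 = 36
6^4 = (6^2)^2 = 36^2 = 1296
6^5 = 6 * 6^4 = 6 * 1296 = 7776
6^10 = (6^5)^2 = 7776^2 = 60466176
6^11 = 6 * 6^10 = 6 * 60466176 = 362797056
6^22 = (6^11)^2 = 362797056^2 = 131621703842267136

Result: 131621703842267136
Multiplications needed: 6 (6 lines after 6^1)

6^22 = 131621703842267136. Using exponentiation by squaring, this requires 6 multiplications. The key idea: if the exponent is even, square the half-power; if odd, multiply by the base once.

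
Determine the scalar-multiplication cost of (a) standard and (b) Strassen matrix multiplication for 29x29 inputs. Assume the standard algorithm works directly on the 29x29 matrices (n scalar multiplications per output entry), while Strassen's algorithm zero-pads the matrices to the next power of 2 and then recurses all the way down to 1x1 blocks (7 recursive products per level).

Matrix multiplication for 29x29 matrices:

Strassen's algorithm requires power-of-2 dimensions. Pad 29x29 to 32x32 (next power of 2).

Standard algorithm: 29^3 = 24389 multiplications
Strassen's algorithm: 7^(log2(32)) = 7^5 = 16807 multiplications
Savings: 24389 - 16807 = 7582 multiplications

Standard: 24389 multiplications (29^3). Strassen: 16807 multiplications (7^5, after padding to 32x32). Strassen reduces 8 recursive multiplications to 7 at each level.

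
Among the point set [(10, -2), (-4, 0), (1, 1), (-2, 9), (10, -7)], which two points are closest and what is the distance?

Computing all pairwise distances among 5 points:

d((10, -2), (-4, 0)) = 14.1421
d((10, -2), (1, 1)) = 9.4868
d((10, -2), (-2, 9)) = 16.2788
d((10, -2), (10, -7)) = 5.0 <-- minimum
d((-4, 0), (1, 1)) = 5.099
d((-4, 0), (-2, 9)) = 9.2195
d((-4, 0), (10, -7)) = 15.6525
d((1, 1), (-2, 9)) = 8.544
d((1, 1), (10, -7)) = 12.0416
d((-2, 9), (10, -7)) = 20.0

Closest pair: (10, -2) and (10, -7) with distance 5.0

The closest pair is (10, -2) and (10, -7) with Euclidean distance 5.0. For 5 points, brute-force pairwise comparison is shown above. For large n, the divide-and-conquer algorithm (sort by x, recurse on halves, check the dividing strip) achieves O(n log n).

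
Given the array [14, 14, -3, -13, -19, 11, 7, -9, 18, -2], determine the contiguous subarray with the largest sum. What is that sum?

Using Kadane's algorithm on [14, 14, -3, -13, -19, 11, 7, -9, 18, -2]:

Scanning through the array:
Position 1 (value 14): max_ending_here = 28, max_so_far = 28
Position 2 (value -3): max_ending_here = 25, max_so_far = 28
Position 3 (value -13): max_ending_here = 12, max_so_far = 28
Position 4 (value -19): max_ending_here = -7, max_so_far = 28
Position 5 (value 11): max_ending_here = 11, max_so_far = 28
Position 6 (value 7): max_ending_here = 18, max_so_far = 28
Position 7 (value -9): max_ending_here = 9, max_so_far = 28
Position 8 (value 18): max_ending_here = 27, max_so_far = 28
Position 9 (value -2): max_ending_here = 25, max_so_far = 28

Maximum subarray: [14, 14]
Maximum sum: 28

The maximum subarray is [14, 14] with sum 28. This subarray runs from index 0 to index 1.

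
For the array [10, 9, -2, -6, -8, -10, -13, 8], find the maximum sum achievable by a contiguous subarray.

Using Kadane's algorithm on [10, 9, -2, -6, -8, -10, -13, 8]:

Scanning through the array:
Position 1 (value 9): max_ending_here = 19, max_so_far = 19
Position 2 (value -2): max_ending_here = 17, max_so_far = 19
Position 3 (value -6): max_ending_here = 11, max_so_far = 19
Position 4 (value -8): max_ending_here = 3, max_so_far = 19
Position 5 (value -10): max_ending_here = -7, max_so_far = 19
Position 6 (value -13): max_ending_here = -13, max_so_far = 19
Position 7 (value 8): max_ending_here = 8, max_so_far = 19

Maximum subarray: [10, 9]
Maximum sum: 19

The maximum subarray is [10, 9] with sum 19. This subarray runs from index 0 to index 1.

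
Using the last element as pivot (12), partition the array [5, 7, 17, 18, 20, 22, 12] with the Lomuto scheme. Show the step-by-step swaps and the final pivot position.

Lomuto partition with pivot = 12:

Initial array: [5, 7, 17, 18, 20, 22, 12]

arr[0]=5 <= 12: swap with position 0, array becomes [5, 7, 17, 18, 20, 22, 12]
arr[1]=7 <= 12: swap with position 1, array becomes [5, 7, 17, 18, 20, 22, 12]
arr[2]=17 > 12: no swap
arr[3]=18 > 12: no swap
arr[4]=20 > 12: no swap
arr[5]=22 > 12: no swap

Place pivot at position 2: [5, 7, 12, 18, 20, 22, 17]
Pivot position: 2

After partitioning with pivot 12, the array becomes [5, 7, 12, 18, 20, 22, 17]. The pivot is placed at index 2. All elements to the left of the pivot are <= 12, and all elements to the right are > 12.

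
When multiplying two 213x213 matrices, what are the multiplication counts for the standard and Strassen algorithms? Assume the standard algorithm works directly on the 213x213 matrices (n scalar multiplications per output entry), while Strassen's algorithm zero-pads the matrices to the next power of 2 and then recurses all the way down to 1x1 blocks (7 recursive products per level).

Matrix multiplication for 213x213 matrices:

Strassen's algorithm requires power-of-2 dimensions. Pad 213x213 to 256x256 (next power of 2).

Standard algorithm: 213^3 = 9663597 multiplications
Strassen's algorithm: 7^(log2(256)) = 7^8 = 5764801 multiplications
Savings: 9663597 - 5764801 = 3898796 multiplications

Standard: 9663597 multiplications (213^3). Strassen: 5764801 multiplications (7^8, after padding to 256x256). Strassen reduces 8 recursive multiplications to 7 at each level.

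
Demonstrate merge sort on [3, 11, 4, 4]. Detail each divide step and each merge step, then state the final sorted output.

Merge sort trace:

Split: [3, 11, 4, 4] -> [3, 11] and [4, 4]
  Split: [3, 11] -> [3] and [11]
  Merge: [3] + [11] -> [3, 11]
  Split: [4, 4] -> [4] and [4]
  Merge: [4] + [4] -> [4, 4]
Merge: [3, 11] + [4, 4] -> [3, 4, 4, 11]

Final sorted array: [3, 4, 4, 11]

The merge sort proceeds by recursively splitting the array and merging sorted halves.
After all merges, the sorted array is [3, 4, 4, 11].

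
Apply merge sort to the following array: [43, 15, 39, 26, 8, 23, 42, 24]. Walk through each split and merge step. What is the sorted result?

Merge sort trace:

Split: [43, 15, 39, 26, 8, 23, 42, 24] -> [43, 15, 39, 26] and [8, 23, 42, 24]
  Split: [43, 15, 39, 26] -> [43, 15] and [39, 26]
    Split: [43, 15] -> [43] and [15]
    Merge: [43] + [15] -> [15, 43]
    Split: [39, 26] -> [39] and [26]
    Merge: [39] + [26] -> [26, 39]
  Merge: [15, 43] + [26, 39] -> [15, 26, 39, 43]
  Split: [8, 23, 42, 24] -> [8, 23] and [42, 24]
    Split: [8, 23] -> [8] and [23]
    Merge: [8] + [23] -> [8, 23]
    Split: [42, 24] -> [42] and [24]
    Merge: [42] + [24] -> [24, 42]
  Merge: [8, 23] + [24, 42] -> [8, 23, 24, 42]
Merge: [15, 26, 39, 43] + [8, 23, 24, 42] -> [8, 15, 23, 24, 26, 39, 42, 43]

Final sorted array: [8, 15, 23, 24, 26, 39, 42, 43]

The merge sort proceeds by recursively splitting the array and merging sorted halves.
After all merges, the sorted array is [8, 15, 23, 24, 26, 39, 42, 43].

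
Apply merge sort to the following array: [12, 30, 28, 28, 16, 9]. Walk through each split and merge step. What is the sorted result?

Merge sort trace:

Split: [12, 30, 28, 28, 16, 9] -> [12, 30, 28] and [28, 16, 9]
  Split: [12, 30, 28] -> [12] and [30, 28]
    Split: [30, 28] -> [30] and [28]
    Merge: [30] + [28] -> [28, 30]
  Merge: [12] + [28, 30] -> [12, 28, 30]
  Split: [28, 16, 9] -> [28] and [16, 9]
    Split: [16, 9] -> [16] and [9]
    Merge: [16] + [9] -> [9, 16]
  Merge: [28] + [9, 16] -> [9, 16, 28]
Merge: [12, 28, 30] + [9, 16, 28] -> [9, 12, 16, 28, 28, 30]

Final sorted array: [9, 12, 16, 28, 28, 30]

The merge sort proceeds by recursively splitting the array and merging sorted halves.
After all merges, the sorted array is [9, 12, 16, 28, 28, 30].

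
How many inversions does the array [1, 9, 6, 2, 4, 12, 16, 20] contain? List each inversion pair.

Finding inversions in [1, 9, 6, 2, 4, 12, 16, 20]:

(1, 2): arr[1]=9 > arr[2]=6
(1, 3): arr[1]=9 > arr[3]=2
(1, 4): arr[1]=9 > arr[4]=4
(2, 3): arr[2]=6 > arr[3]=2
(2, 4): arr[2]=6 > arr[4]=4

Total inversions: 5

The array has 5 inversion(s): (1,2), (1,3), (1,4), (2,3), (2,4). Each pair (i,j) satisfies i < j and arr[i] > arr[j].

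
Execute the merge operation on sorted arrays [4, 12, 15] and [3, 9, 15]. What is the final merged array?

Merging process:

Compare 4 vs 3: take 3 from right. Merged: [3]
Compare 4 vs 9: take 4 from left. Merged: [3, 4]
Compare 12 vs 9: take 9 from right. Merged: [3, 4, 9]
Compare 12 vs 15: take 12 from left. Merged: [3, 4, 9, 12]
Compare 15 vs 15: take 15 from left. Merged: [3, 4, 9, 12, 15]
Append remaining from right: [15]. Merged: [3, 4, 9, 12, 15, 15]

Final merged array: [3, 4, 9, 12, 15, 15]
Total comparisons: 5

The merged array is [3, 4, 9, 12, 15, 15], requiring 5 comparisons. The merge step runs in O(n) time where n is the total number of elements.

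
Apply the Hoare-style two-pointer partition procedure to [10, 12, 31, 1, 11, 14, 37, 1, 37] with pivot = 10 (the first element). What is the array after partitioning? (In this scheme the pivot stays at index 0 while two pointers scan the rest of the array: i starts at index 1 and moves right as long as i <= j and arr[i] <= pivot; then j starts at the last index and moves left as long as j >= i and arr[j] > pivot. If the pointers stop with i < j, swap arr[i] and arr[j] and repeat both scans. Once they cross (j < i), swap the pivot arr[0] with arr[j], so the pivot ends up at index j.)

Hoare-style two-pointer partition with pivot = 10:

Initial array: [10, 12, 31, 1, 11, 14, 37, 1, 37]

Pointers start at i = 1, j = 8.
i stops at index 1 (arr[1]=12 > 10), j stops at index 7 (arr[7]=1 <= 10): swap arr[1] and arr[7], array becomes [10, 1, 31, 1, 11, 14, 37, 12, 37]
i stops at index 2 (arr[2]=31 > 10), j stops at index 3 (arr[3]=1 <= 10): swap arr[2] and arr[3], array becomes [10, 1, 1, 31, 11, 14, 37, 12, 37]
i ends at 3, j ends at 2: the pointers have crossed (j < i), so scanning stops.

Swap pivot arr[0] with arr[2] to place pivot at position 2: [1, 1, 10, 31, 11, 14, 37, 12, 37]
Pivot position: 2

After partitioning with pivot 10, the array becomes [1, 1, 10, 31, 11, 14, 37, 12, 37]. The pivot is placed at index 2. All elements to the left of the pivot are <= 10, and all elements to the right are > 10.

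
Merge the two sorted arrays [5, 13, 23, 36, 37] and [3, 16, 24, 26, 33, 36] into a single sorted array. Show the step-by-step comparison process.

Merging process:

Compare 5 vs 3: take 3 from right. Merged: [3]
Compare 5 vs 16: take 5 from left. Merged: [3, 5]
Compare 13 vs 16: take 13 from left. Merged: [3, 5, 13]
Compare 23 vs 16: take 16 from right. Merged: [3, 5, 13, 16]
Compare 23 vs 24: take 23 from left. Merged: [3, 5, 13, 16, 23]
Compare 36 vs 24: take 24 from right. Merged: [3, 5, 13, 16, 23, 24]
Compare 36 vs 26: take 26 from right. Merged: [3, 5, 13, 16, 23, 24, 26]
Compare 36 vs 33: take 33 from right. Merged: [3, 5, 13, 16, 23, 24, 26, 33]
Compare 36 vs 36: take 36 from left. Merged: [3, 5, 13, 16, 23, 24, 26, 33, 36]
Compare 37 vs 36: take 36 from right. Merged: [3, 5, 13, 16, 23, 24, 26, 33, 36, 36]
Append remaining from left: [37]. Merged: [3, 5, 13, 16, 23, 24, 26, 33, 36, 36, 37]

Final merged array: [3, 5, 13, 16, 23, 24, 26, 33, 36, 36, 37]
Total comparisons: 10

The merged array is [3, 5, 13, 16, 23, 24, 26, 33, 36, 36, 37], requiring 10 comparisons. The merge step runs in O(n) time where n is the total number of elements.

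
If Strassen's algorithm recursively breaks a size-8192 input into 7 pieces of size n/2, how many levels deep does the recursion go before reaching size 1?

For divide and conquer with division factor 2:

Problem sizes at each level:
Level 0: 8192
Level 1: 4096
Level 2: 2048
Level 3: 1024
Level 4: 512
Level 5: 256
Level 6: 128
Level 7: 64
Level 8: 32
Level 9: 16
Level 10: 8
Level 11: 4
Level 12: 2
Level 13: 1

The root is level 0 and the size-1 base case is level 13 (the tree spans levels 0 through 13, i.e. 14 levels counting the root), so the depth is the number of divisions: log_2(8192) = 13

The recursion tree depth is log_2(8192) = 13. At each level, the problem size is divided by 2, so it takes 13 divisions to reduce to a base case of size 1. The algorithm makes 7 recursive calls at each level.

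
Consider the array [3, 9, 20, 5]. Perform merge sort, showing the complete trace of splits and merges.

Merge sort trace:

Split: [3, 9, 20, 5] -> [3, 9] and [20, 5]
  Split: [3, 9] -> [3] and [9]
  Merge: [3] + [9] -> [3, 9]
  Split: [20, 5] -> [20] and [5]
  Merge: [20] + [5] -> [5, 20]
Merge: [3, 9] + [5, 20] -> [3, 5, 9, 20]

Final sorted array: [3, 5, 9, 20]

The merge sort proceeds by recursively splitting the array and merging sorted halves.
After all merges, the sorted array is [3, 5, 9, 20].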